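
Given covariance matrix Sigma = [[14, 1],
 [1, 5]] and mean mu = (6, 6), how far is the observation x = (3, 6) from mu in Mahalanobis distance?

Step 1 — centre the observation: (x - mu) = (-3, 0).

Step 2 — invert Sigma. det(Sigma) = 14·5 - (1)² = 69.
  Sigma^{-1} = (1/det) · [[d, -b], [-b, a]] = [[0.0725, -0.0145],
 [-0.0145, 0.2029]].

Step 3 — form the quadratic (x - mu)^T · Sigma^{-1} · (x - mu):
  Sigma^{-1} · (x - mu) = (-0.2174, 0.0435).
  (x - mu)^T · [Sigma^{-1} · (x - mu)] = (-3)·(-0.2174) + (0)·(0.0435) = 0.6522.

Step 4 — take square root: d = √(0.6522) ≈ 0.8076.

d(x, mu) = √(0.6522) ≈ 0.8076


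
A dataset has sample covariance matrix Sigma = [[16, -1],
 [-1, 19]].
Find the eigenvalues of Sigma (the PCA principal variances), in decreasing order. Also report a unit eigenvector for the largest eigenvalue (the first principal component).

Step 1 — characteristic polynomial of 2×2 Sigma:
  det(Sigma - λI) = λ² - trace · λ + det = 0.
  trace = 16 + 19 = 35, det = 16·19 - (-1)² = 303.
Step 2 — discriminant:
  Δ = trace² - 4·det = 1225 - 1212 = 13.
Step 3 — eigenvalues:
  λ = (trace ± √Δ)/2 = (35 ± 3.6056)/2,
  λ_1 = 19.3028,  λ_2 = 15.6972.

Step 4 — unit eigenvector for λ_1: solve (Sigma - λ_1 I)v = 0. First row:
  (16 - 19.3028)·v_x + (-1)·v_y = 0, i.e. (-3.3028)·v_x + (-1)·v_y = 0,
  so v ∝ (b, λ_1 - a) = (-1, 3.3028); multiply by -1 so the first entry is positive: u = (1, -3.3028).
  ||u|| = √((1)² + (-3.3028)²) = √(11.9083) ≈ 3.4508,
  v_1 = u/||u|| ≈ (0.2898, -0.9571) (||v_1|| = 1).

λ_1 = 19.3028,  λ_2 = 15.6972;  v_1 ≈ (0.2898, -0.9571)


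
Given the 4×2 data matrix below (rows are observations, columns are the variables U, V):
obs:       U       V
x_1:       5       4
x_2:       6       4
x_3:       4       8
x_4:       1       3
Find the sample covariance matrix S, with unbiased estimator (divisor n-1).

Step 1 — column means:
  mean(U) = (5 + 6 + 4 + 1) / 4 = 16/4 = 4
  mean(V) = (4 + 4 + 8 + 3) / 4 = 19/4 = 4.75

Step 2 — sample covariance S[i,j] = (1/(n-1)) · Σ_k (x_{k,i} - mean_i) · (x_{k,j} - mean_j), with n-1 = 3.
  S[U,U] = ((1)·(1) + (2)·(2) + (0)·(0) + (-3)·(-3)) / 3 = 14/3 = 4.6667
  S[U,V] = ((1)·(-0.75) + (2)·(-0.75) + (0)·(3.25) + (-3)·(-1.75)) / 3 = 3/3 = 1
  S[V,V] = ((-0.75)·(-0.75) + (-0.75)·(-0.75) + (3.25)·(3.25) + (-1.75)·(-1.75)) / 3 = 14.75/3 = 4.9167

S is symmetric (S[j,i] = S[i,j]). Assembling:

S = [[4.6667, 1],
 [1, 4.9167]]


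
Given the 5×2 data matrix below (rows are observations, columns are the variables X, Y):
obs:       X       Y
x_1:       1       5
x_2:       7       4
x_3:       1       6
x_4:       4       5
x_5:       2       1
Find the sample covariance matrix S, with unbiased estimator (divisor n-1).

Step 1 — column means:
  mean(X) = (1 + 7 + 1 + 4 + 2) / 5 = 15/5 = 3
  mean(Y) = (5 + 4 + 6 + 5 + 1) / 5 = 21/5 = 4.2

Step 2 — sample covariance S[i,j] = (1/(n-1)) · Σ_k (x_{k,i} - mean_i) · (x_{k,j} - mean_j), with n-1 = 4.
  S[X,X] = ((-2)·(-2) + (4)·(4) + (-2)·(-2) + (1)·(1) + (-1)·(-1)) / 4 = 26/4 = 6.5
  S[X,Y] = ((-2)·(0.8) + (4)·(-0.2) + (-2)·(1.8) + (1)·(0.8) + (-1)·(-3.2)) / 4 = -2/4 = -0.5
  S[Y,Y] = ((0.8)·(0.8) + (-0.2)·(-0.2) + (1.8)·(1.8) + (0.8)·(0.8) + (-3.2)·(-3.2)) / 4 = 14.8/4 = 3.7

S is symmetric (S[j,i] = S[i,j]). Assembling:

S = [[6.5, -0.5],
 [-0.5, 3.7]]


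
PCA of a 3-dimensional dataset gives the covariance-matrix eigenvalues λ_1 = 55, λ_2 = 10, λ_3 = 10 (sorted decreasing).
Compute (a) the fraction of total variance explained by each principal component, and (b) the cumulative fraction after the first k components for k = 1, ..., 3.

Step 1 — total variance = trace(Sigma) = Σ λ_i = 55 + 10 + 10 = 75.

Step 2 — fraction explained by component i = λ_i / Σ λ:
  PC1: 55/75 = 0.7333
  PC2: 10/75 = 0.1333
  PC3: 10/75 = 0.1333

Step 3 — cumulative fraction after k components = (λ_1 + ... + λ_k) / Σ λ:
  k = 1: 55/75 = 0.7333
  k = 2: (55 + 10)/75 = 65/75 = 0.8667
  k = 3: (55 + 10 + 10)/75 = 75/75 = 1

Summary (fraction, with percent):

explained: PC1 0.7333 (73.33%), PC2 0.1333 (13.33%), PC3 0.1333 (13.33%);  cumulative: 0.7333, 0.8667, 1


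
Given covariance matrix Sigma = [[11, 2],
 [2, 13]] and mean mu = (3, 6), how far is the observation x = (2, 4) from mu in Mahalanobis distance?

Step 1 — centre the observation: (x - mu) = (-1, -2).

Step 2 — invert Sigma. det(Sigma) = 11·13 - (2)² = 139.
  Sigma^{-1} = (1/det) · [[d, -b], [-b, a]] = [[0.0935, -0.0144],
 [-0.0144, 0.0791]].

Step 3 — form the quadratic (x - mu)^T · Sigma^{-1} · (x - mu):
  Sigma^{-1} · (x - mu) = (-0.0647, -0.1439).
  (x - mu)^T · [Sigma^{-1} · (x - mu)] = (-1)·(-0.0647) + (-2)·(-0.1439) = 0.3525.

Step 4 — take square root: d = √(0.3525) ≈ 0.5937.

d(x, mu) = √(0.3525) ≈ 0.5937


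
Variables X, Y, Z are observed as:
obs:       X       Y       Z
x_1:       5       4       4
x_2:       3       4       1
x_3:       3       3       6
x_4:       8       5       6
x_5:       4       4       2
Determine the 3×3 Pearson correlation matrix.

Step 1 — column means:
  mean(X) = (5 + 3 + 3 + 8 + 4) / 5 = 23/5 = 4.6
  mean(Y) = (4 + 4 + 3 + 5 + 4) / 5 = 20/5 = 4
  mean(Z) = (4 + 1 + 6 + 6 + 2) / 5 = 19/5 = 3.8

Step 2 — sample variances and covariances s[i,j] = (1/(n-1)) · Σ_k (x_{k,i} - mean_i) · (x_{k,j} - mean_j), with n-1 = 4:
  s[X,X] = ((0.4)·(0.4) + (-1.6)·(-1.6) + (-1.6)·(-1.6) + (3.4)·(3.4) + (-0.6)·(-0.6)) / 4 = 17.2/4 = 4.3
  s[X,Y] = ((0.4)·(0) + (-1.6)·(0) + (-1.6)·(-1) + (3.4)·(1) + (-0.6)·(0)) / 4 = 5/4 = 1.25
  s[X,Z] = ((0.4)·(0.2) + (-1.6)·(-2.8) + (-1.6)·(2.2) + (3.4)·(2.2) + (-0.6)·(-1.8)) / 4 = 9.6/4 = 2.4
  s[Y,Y] = ((0)·(0) + (0)·(0) + (-1)·(-1) + (1)·(1) + (0)·(0)) / 4 = 2/4 = 0.5
  s[Y,Z] = ((0)·(0.2) + (0)·(-2.8) + (-1)·(2.2) + (1)·(2.2) + (0)·(-1.8)) / 4 = 0/4 = 0
  s[Z,Z] = ((0.2)·(0.2) + (-2.8)·(-2.8) + (2.2)·(2.2) + (2.2)·(2.2) + (-1.8)·(-1.8)) / 4 = 20.8/4 = 5.2
  Sample standard deviations s_i = √(s[i,i]):
  s(X) = √(4.3) = 2.0736
  s(Y) = √(0.5) = 0.7071
  s(Z) = √(5.2) = 2.2804

Step 3 — r_{ij} = s_{ij} / (s_i · s_j):
  r[X,X] = 1 (diagonal).
  r[X,Y] = 1.25 / (2.0736 · 0.7071) = 1.25 / 1.4663 = 0.8525
  r[X,Z] = 2.4 / (2.0736 · 2.2804) = 2.4 / 4.7286 = 0.5075
  r[Y,Y] = 1 (diagonal).
  r[Y,Z] = 0 / (0.7071 · 2.2804) = 0 / 1.6125 = 0
  r[Z,Z] = 1 (diagonal).

R is symmetric with unit diagonal. Assembling:

R = [[1, 0.8525, 0.5075],
 [0.8525, 1, 0],
 [0.5075, 0, 1]]


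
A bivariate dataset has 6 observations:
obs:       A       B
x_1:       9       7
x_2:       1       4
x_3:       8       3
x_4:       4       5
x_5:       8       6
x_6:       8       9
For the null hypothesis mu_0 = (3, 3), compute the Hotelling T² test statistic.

Step 1 — sample mean vector:
  mean(A) = (9 + 1 + 8 + 4 + 8 + 8) / 6 = 38/6 = 6.3333
  mean(B) = (7 + 4 + 3 + 5 + 6 + 9) / 6 = 34/6 = 5.6667
  x̄ = (6.3333, 5.6667),  deviation x̄ - mu_0 = (6.3333, 5.6667) - (3, 3) = (3.3333, 2.6667).

Step 2 — sample covariance matrix, S[i,j] = (1/(n-1)) · Σ_k (x_{k,i} - mean_i) · (x_{k,j} - mean_j), divisor n-1 = 5:
  S[A,A] = ((2.6667)·(2.6667) + (-5.3333)·(-5.3333) + (1.6667)·(1.6667) + (-2.3333)·(-2.3333) + (1.6667)·(1.6667) + (1.6667)·(1.6667)) / 5 = 49.3333/5 = 9.8667
  S[A,B] = ((2.6667)·(1.3333) + (-5.3333)·(-1.6667) + (1.6667)·(-2.6667) + (-2.3333)·(-0.6667) + (1.6667)·(0.3333) + (1.6667)·(3.3333)) / 5 = 15.6667/5 = 3.1333
  S[B,B] = ((1.3333)·(1.3333) + (-1.6667)·(-1.6667) + (-2.6667)·(-2.6667) + (-0.6667)·(-0.6667) + (0.3333)·(0.3333) + (3.3333)·(3.3333)) / 5 = 23.3333/5 = 4.6667
  S = [[9.8667, 3.1333],
 [3.1333, 4.6667]].

Step 3 — invert S. det(S) = 9.8667·4.6667 - (3.1333)² = 36.2267.
  S^{-1} = (1/det) · [[d, -b], [-b, a]] = [[0.1288, -0.0865],
 [-0.0865, 0.2724]].

Step 4 — quadratic form (x̄ - mu_0)^T · S^{-1} · (x̄ - mu_0):
  S^{-1} · (x̄ - mu_0) = (0.1987, 0.438),
  (x̄ - mu_0)^T · [...] = (3.3333)·(0.1987) + (2.6667)·(0.438) = 1.8305.

Step 5 — scale by n: T² = 6 · 1.8305 = 10.9827.

T² ≈ 10.9827


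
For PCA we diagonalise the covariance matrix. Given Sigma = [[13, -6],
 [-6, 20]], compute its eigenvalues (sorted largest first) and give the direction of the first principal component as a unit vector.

Step 1 — characteristic polynomial of 2×2 Sigma:
  det(Sigma - λI) = λ² - trace · λ + det = 0.
  trace = 13 + 20 = 33, det = 13·20 - (-6)² = 224.
Step 2 — discriminant:
  Δ = trace² - 4·det = 1089 - 896 = 193.
Step 3 — eigenvalues:
  λ = (trace ± √Δ)/2 = (33 ± 13.8924)/2,
  λ_1 = 23.4462,  λ_2 = 9.5538.

Step 4 — unit eigenvector for λ_1: solve (Sigma - λ_1 I)v = 0. First row:
  (13 - 23.4462)·v_x + (-6)·v_y = 0, i.e. (-10.4462)·v_x + (-6)·v_y = 0,
  so v ∝ (b, λ_1 - a) = (-6, 10.4462); multiply by -1 so the first entry is positive: u = (6, -10.4462).
  ||u|| = √((6)² + (-10.4462)²) = √(145.1236) ≈ 12.0467,
  v_1 = u/||u|| ≈ (0.4981, -0.8671) (||v_1|| = 1).

λ_1 = 23.4462,  λ_2 = 9.5538;  v_1 ≈ (0.4981, -0.8671)


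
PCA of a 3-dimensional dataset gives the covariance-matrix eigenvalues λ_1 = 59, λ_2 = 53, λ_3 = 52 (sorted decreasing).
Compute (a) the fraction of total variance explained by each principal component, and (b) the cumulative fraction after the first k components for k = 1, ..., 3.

Step 1 — total variance = trace(Sigma) = Σ λ_i = 59 + 53 + 52 = 164.

Step 2 — fraction explained by component i = λ_i / Σ λ:
  PC1: 59/164 = 0.3598
  PC2: 53/164 = 0.3232
  PC3: 52/164 = 0.3171

Step 3 — cumulative fraction after k components = (λ_1 + ... + λ_k) / Σ λ:
  k = 1: 59/164 = 0.3598
  k = 2: (59 + 53)/164 = 112/164 = 0.6829
  k = 3: (59 + 53 + 52)/164 = 164/164 = 1

Summary (fraction, with percent):

explained: PC1 0.3598 (35.98%), PC2 0.3232 (32.32%), PC3 0.3171 (31.71%);  cumulative: 0.3598, 0.6829, 1


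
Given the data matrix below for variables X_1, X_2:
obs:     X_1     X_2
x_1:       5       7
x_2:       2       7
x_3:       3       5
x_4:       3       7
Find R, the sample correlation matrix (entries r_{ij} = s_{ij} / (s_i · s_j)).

Step 1 — column means:
  mean(X_1) = (5 + 2 + 3 + 3) / 4 = 13/4 = 3.25
  mean(X_2) = (7 + 7 + 5 + 7) / 4 = 26/4 = 6.5

Step 2 — sample variances and covariances s[i,j] = (1/(n-1)) · Σ_k (x_{k,i} - mean_i) · (x_{k,j} - mean_j), with n-1 = 3:
  s[X_1,X_1] = ((1.75)·(1.75) + (-1.25)·(-1.25) + (-0.25)·(-0.25) + (-0.25)·(-0.25)) / 3 = 4.75/3 = 1.5833
  s[X_1,X_2] = ((1.75)·(0.5) + (-1.25)·(0.5) + (-0.25)·(-1.5) + (-0.25)·(0.5)) / 3 = 0.5/3 = 0.1667
  s[X_2,X_2] = ((0.5)·(0.5) + (0.5)·(0.5) + (-1.5)·(-1.5) + (0.5)·(0.5)) / 3 = 3/3 = 1
  Sample standard deviations s_i = √(s[i,i]):
  s(X_1) = √(1.5833) = 1.2583
  s(X_2) = √(1) = 1

Step 3 — r_{ij} = s_{ij} / (s_i · s_j):
  r[X_1,X_1] = 1 (diagonal).
  r[X_1,X_2] = 0.1667 / (1.2583 · 1) = 0.1667 / 1.2583 = 0.1325
  r[X_2,X_2] = 1 (diagonal).

R is symmetric with unit diagonal. Assembling:

R = [[1, 0.1325],
 [0.1325, 1]]


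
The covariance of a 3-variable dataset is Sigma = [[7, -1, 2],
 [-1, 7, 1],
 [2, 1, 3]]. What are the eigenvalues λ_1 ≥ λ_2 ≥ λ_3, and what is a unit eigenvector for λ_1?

Step 1 — characteristic polynomial p(λ) = det(λI - Sigma) = λ³ - tr·λ² + c_1·λ - det, where tr = trace, c_1 = sum of the principal 2×2 minors, det = det(Sigma):
  tr = 7 + 7 + 3 = 17,
  c_1 = (7·7 - (-1)²) + (7·3 - (2)²) + (7·3 - (1)²) = 48 + 17 + 20 = 85,
  det = 7·(7·3 - (1)²) - (-1)·((-1)·3 - (1)·(2)) + (2)·((-1)·(1) - 7·(2)) = 7·(20) - (-1)·(-5) + (2)·(-15) = 105.
  So p(λ) = λ³ - 17λ² + 85λ - 105.
Step 2 — look for an integer root (rational root theorem: any rational root is an integer divisor of 105). Testing λ = 7:
  p(7) = 343 - 833 + 595 - 105 = 0  ✓
  Dividing out (λ - 7): p(λ) = (λ - 7)(λ² - 10λ + 15).
Step 3 — remaining eigenvalues from the quadratic λ² - 10λ + 15 = 0:
  Δ = 10² - 4·15 = 100 - 60 = 40,  λ = (10 ± √40)/2 = (10 ± 6.3246)/2 ≈ 8.1623 or 1.8377.
  Sorted: λ_1 = 8.1623,  λ_2 = 7,  λ_3 = 1.8377  (check: sum = 17 = tr ✓).

Step 4 — unit eigenvector for λ_1 ≈ 8.1623: v spans the null space of (Sigma - λ_1 I), whose rows are
  r_1 = (-1.1623, -1, 2),  r_2 = (-1, -1.1623, 1),  r_3 = (2, 1, -5.1623).
  v is orthogonal to every row, so take v ∝ r_1 × r_2 = ((-1)·(1) - (2)·(-1.1623), (2)·(-1) - (-1.1623)·(1), (-1.1623)·(-1.1623) - (-1)·(-1)) ≈ (1.3246, -0.8377, 0.3509).
  Let u = (1.3246, -0.8377, 0.3509).
  ||u|| = √((1.3246)² + (-0.8377)² + (0.3509)²) = √(2.5793) ≈ 1.606,  v_1 = u/||u|| ≈ (0.8247, -0.5216, 0.2185) (||v_1|| = 1).

λ_1 = 8.1623,  λ_2 = 7,  λ_3 = 1.8377;  v_1 ≈ (0.8247, -0.5216, 0.2185)


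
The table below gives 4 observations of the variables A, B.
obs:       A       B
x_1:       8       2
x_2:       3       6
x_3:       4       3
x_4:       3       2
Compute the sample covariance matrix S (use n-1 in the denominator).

Step 1 — column means:
  mean(A) = (8 + 3 + 4 + 3) / 4 = 18/4 = 4.5
  mean(B) = (2 + 6 + 3 + 2) / 4 = 13/4 = 3.25

Step 2 — sample covariance S[i,j] = (1/(n-1)) · Σ_k (x_{k,i} - mean_i) · (x_{k,j} - mean_j), with n-1 = 3.
  S[A,A] = ((3.5)·(3.5) + (-1.5)·(-1.5) + (-0.5)·(-0.5) + (-1.5)·(-1.5)) / 3 = 17/3 = 5.6667
  S[A,B] = ((3.5)·(-1.25) + (-1.5)·(2.75) + (-0.5)·(-0.25) + (-1.5)·(-1.25)) / 3 = -6.5/3 = -2.1667
  S[B,B] = ((-1.25)·(-1.25) + (2.75)·(2.75) + (-0.25)·(-0.25) + (-1.25)·(-1.25)) / 3 = 10.75/3 = 3.5833

S is symmetric (S[j,i] = S[i,j]). Assembling:

S = [[5.6667, -2.1667],
 [-2.1667, 3.5833]]


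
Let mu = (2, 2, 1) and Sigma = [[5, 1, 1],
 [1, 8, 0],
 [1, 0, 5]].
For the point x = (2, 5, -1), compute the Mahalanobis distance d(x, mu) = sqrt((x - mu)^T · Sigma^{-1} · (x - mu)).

Step 1 — centre the observation: (x - mu) = (0, 3, -2).

Step 2 — invert Sigma (cofactor / det for 3×3, or solve directly):
  Sigma^{-1} = [[0.2139, -0.0267, -0.0428],
 [-0.0267, 0.1283, 0.0053],
 [-0.0428, 0.0053, 0.2086]].

Step 3 — form the quadratic (x - mu)^T · Sigma^{-1} · (x - mu):
  Sigma^{-1} · (x - mu) = (0.0053, 0.3743, -0.4011).
  (x - mu)^T · [Sigma^{-1} · (x - mu)] = (0)·(0.0053) + (3)·(0.3743) + (-2)·(-0.4011) = 1.9251.

Step 4 — take square root: d = √(1.9251) ≈ 1.3875.

d(x, mu) = √(1.9251) ≈ 1.3875


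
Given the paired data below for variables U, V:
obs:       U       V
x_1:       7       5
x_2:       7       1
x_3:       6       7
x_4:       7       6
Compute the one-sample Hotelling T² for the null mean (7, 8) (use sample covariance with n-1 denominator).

Step 1 — sample mean vector:
  mean(U) = (7 + 7 + 6 + 7) / 4 = 27/4 = 6.75
  mean(V) = (5 + 1 + 7 + 6) / 4 = 19/4 = 4.75
  x̄ = (6.75, 4.75),  deviation x̄ - mu_0 = (6.75, 4.75) - (7, 8) = (-0.25, -3.25).

Step 2 — sample covariance matrix, S[i,j] = (1/(n-1)) · Σ_k (x_{k,i} - mean_i) · (x_{k,j} - mean_j), divisor n-1 = 3:
  S[U,U] = ((0.25)·(0.25) + (0.25)·(0.25) + (-0.75)·(-0.75) + (0.25)·(0.25)) / 3 = 0.75/3 = 0.25
  S[U,V] = ((0.25)·(0.25) + (0.25)·(-3.75) + (-0.75)·(2.25) + (0.25)·(1.25)) / 3 = -2.25/3 = -0.75
  S[V,V] = ((0.25)·(0.25) + (-3.75)·(-3.75) + (2.25)·(2.25) + (1.25)·(1.25)) / 3 = 20.75/3 = 6.9167
  S = [[0.25, -0.75],
 [-0.75, 6.9167]].

Step 3 — invert S. det(S) = 0.25·6.9167 - (-0.75)² = 1.1667.
  S^{-1} = (1/det) · [[d, -b], [-b, a]] = [[5.9286, 0.6429],
 [0.6429, 0.2143]].

Step 4 — quadratic form (x̄ - mu_0)^T · S^{-1} · (x̄ - mu_0):
  S^{-1} · (x̄ - mu_0) = (-3.5714, -0.8571),
  (x̄ - mu_0)^T · [...] = (-0.25)·(-3.5714) + (-3.25)·(-0.8571) = 3.6786.

Step 5 — scale by n: T² = 4 · 3.6786 = 14.7143.

T² ≈ 14.7143


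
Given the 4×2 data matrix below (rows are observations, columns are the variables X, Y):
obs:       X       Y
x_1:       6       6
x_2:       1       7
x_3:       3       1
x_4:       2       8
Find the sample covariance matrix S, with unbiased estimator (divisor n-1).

Step 1 — column means:
  mean(X) = (6 + 1 + 3 + 2) / 4 = 12/4 = 3
  mean(Y) = (6 + 7 + 1 + 8) / 4 = 22/4 = 5.5

Step 2 — sample covariance S[i,j] = (1/(n-1)) · Σ_k (x_{k,i} - mean_i) · (x_{k,j} - mean_j), with n-1 = 3.
  S[X,X] = ((3)·(3) + (-2)·(-2) + (0)·(0) + (-1)·(-1)) / 3 = 14/3 = 4.6667
  S[X,Y] = ((3)·(0.5) + (-2)·(1.5) + (0)·(-4.5) + (-1)·(2.5)) / 3 = -4/3 = -1.3333
  S[Y,Y] = ((0.5)·(0.5) + (1.5)·(1.5) + (-4.5)·(-4.5) + (2.5)·(2.5)) / 3 = 29/3 = 9.6667

S is symmetric (S[j,i] = S[i,j]). Assembling:

S = [[4.6667, -1.3333],
 [-1.3333, 9.6667]]


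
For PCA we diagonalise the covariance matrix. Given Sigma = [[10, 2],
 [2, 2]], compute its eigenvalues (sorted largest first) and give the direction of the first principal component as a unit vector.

Step 1 — characteristic polynomial of 2×2 Sigma:
  det(Sigma - λI) = λ² - trace · λ + det = 0.
  trace = 10 + 2 = 12, det = 10·2 - (2)² = 16.
Step 2 — discriminant:
  Δ = trace² - 4·det = 144 - 64 = 80.
Step 3 — eigenvalues:
  λ = (trace ± √Δ)/2 = (12 ± 8.9443)/2,
  λ_1 = 10.4721,  λ_2 = 1.5279.

Step 4 — unit eigenvector for λ_1: solve (Sigma - λ_1 I)v = 0. First row:
  (10 - 10.4721)·v_x + (2)·v_y = 0, i.e. (-0.4721)·v_x + (2)·v_y = 0,
  so v ∝ (b, λ_1 - a) = (2, 0.4721) = u.
  ||u|| = √((2)² + (0.4721)²) = √(4.2229) ≈ 2.055,
  v_1 = u/||u|| ≈ (0.9732, 0.2298) (||v_1|| = 1).

λ_1 = 10.4721,  λ_2 = 1.5279;  v_1 ≈ (0.9732, 0.2298)


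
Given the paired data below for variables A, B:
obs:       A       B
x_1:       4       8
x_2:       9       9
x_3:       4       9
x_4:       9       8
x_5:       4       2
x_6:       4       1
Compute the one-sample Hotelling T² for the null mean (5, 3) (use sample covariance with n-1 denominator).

Step 1 — sample mean vector:
  mean(A) = (4 + 9 + 4 + 9 + 4 + 4) / 6 = 34/6 = 5.6667
  mean(B) = (8 + 9 + 9 + 8 + 2 + 1) / 6 = 37/6 = 6.1667
  x̄ = (5.6667, 6.1667),  deviation x̄ - mu_0 = (5.6667, 6.1667) - (5, 3) = (0.6667, 3.1667).

Step 2 — sample covariance matrix, S[i,j] = (1/(n-1)) · Σ_k (x_{k,i} - mean_i) · (x_{k,j} - mean_j), divisor n-1 = 5:
  S[A,A] = ((-1.6667)·(-1.6667) + (3.3333)·(3.3333) + (-1.6667)·(-1.6667) + (3.3333)·(3.3333) + (-1.6667)·(-1.6667) + (-1.6667)·(-1.6667)) / 5 = 33.3333/5 = 6.6667
  S[A,B] = ((-1.6667)·(1.8333) + (3.3333)·(2.8333) + (-1.6667)·(2.8333) + (3.3333)·(1.8333) + (-1.6667)·(-4.1667) + (-1.6667)·(-5.1667)) / 5 = 23.3333/5 = 4.6667
  S[B,B] = ((1.8333)·(1.8333) + (2.8333)·(2.8333) + (2.8333)·(2.8333) + (1.8333)·(1.8333) + (-4.1667)·(-4.1667) + (-5.1667)·(-5.1667)) / 5 = 66.8333/5 = 13.3667
  S = [[6.6667, 4.6667],
 [4.6667, 13.3667]].

Step 3 — invert S. det(S) = 6.6667·13.3667 - (4.6667)² = 67.3333.
  S^{-1} = (1/det) · [[d, -b], [-b, a]] = [[0.1985, -0.0693],
 [-0.0693, 0.099]].

Step 4 — quadratic form (x̄ - mu_0)^T · S^{-1} · (x̄ - mu_0):
  S^{-1} · (x̄ - mu_0) = (-0.0871, 0.2673),
  (x̄ - mu_0)^T · [...] = (0.6667)·(-0.0871) + (3.1667)·(0.2673) = 0.7884.

Step 5 — scale by n: T² = 6 · 0.7884 = 4.7307.

T² ≈ 4.7307


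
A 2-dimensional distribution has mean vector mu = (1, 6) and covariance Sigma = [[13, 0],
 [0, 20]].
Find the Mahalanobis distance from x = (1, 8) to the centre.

Step 1 — centre the observation: (x - mu) = (0, 2).

Step 2 — invert Sigma. det(Sigma) = 13·20 - (0)² = 260.
  Sigma^{-1} = (1/det) · [[d, -b], [-b, a]] = [[0.0769, 0],
 [0, 0.05]].

Step 3 — form the quadratic (x - mu)^T · Sigma^{-1} · (x - mu):
  Sigma^{-1} · (x - mu) = (0, 0.1).
  (x - mu)^T · [Sigma^{-1} · (x - mu)] = (0)·(0) + (2)·(0.1) = 0.2.

Step 4 — take square root: d = √(0.2) ≈ 0.4472.

d(x, mu) = √(0.2) ≈ 0.4472


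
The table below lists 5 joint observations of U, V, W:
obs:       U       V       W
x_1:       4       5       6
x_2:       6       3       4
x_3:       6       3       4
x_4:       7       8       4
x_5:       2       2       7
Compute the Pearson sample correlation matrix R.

Step 1 — column means:
  mean(U) = (4 + 6 + 6 + 7 + 2) / 5 = 25/5 = 5
  mean(V) = (5 + 3 + 3 + 8 + 2) / 5 = 21/5 = 4.2
  mean(W) = (6 + 4 + 4 + 4 + 7) / 5 = 25/5 = 5

Step 2 — sample variances and covariances s[i,j] = (1/(n-1)) · Σ_k (x_{k,i} - mean_i) · (x_{k,j} - mean_j), with n-1 = 4:
  s[U,U] = ((-1)·(-1) + (1)·(1) + (1)·(1) + (2)·(2) + (-3)·(-3)) / 4 = 16/4 = 4
  s[U,V] = ((-1)·(0.8) + (1)·(-1.2) + (1)·(-1.2) + (2)·(3.8) + (-3)·(-2.2)) / 4 = 11/4 = 2.75
  s[U,W] = ((-1)·(1) + (1)·(-1) + (1)·(-1) + (2)·(-1) + (-3)·(2)) / 4 = -11/4 = -2.75
  s[V,V] = ((0.8)·(0.8) + (-1.2)·(-1.2) + (-1.2)·(-1.2) + (3.8)·(3.8) + (-2.2)·(-2.2)) / 4 = 22.8/4 = 5.7
  s[V,W] = ((0.8)·(1) + (-1.2)·(-1) + (-1.2)·(-1) + (3.8)·(-1) + (-2.2)·(2)) / 4 = -5/4 = -1.25
  s[W,W] = ((1)·(1) + (-1)·(-1) + (-1)·(-1) + (-1)·(-1) + (2)·(2)) / 4 = 8/4 = 2
  Sample standard deviations s_i = √(s[i,i]):
  s(U) = √(4) = 2
  s(V) = √(5.7) = 2.3875
  s(W) = √(2) = 1.4142

Step 3 — r_{ij} = s_{ij} / (s_i · s_j):
  r[U,U] = 1 (diagonal).
  r[U,V] = 2.75 / (2 · 2.3875) = 2.75 / 4.7749 = 0.5759
  r[U,W] = -2.75 / (2 · 1.4142) = -2.75 / 2.8284 = -0.9723
  r[V,V] = 1 (diagonal).
  r[V,W] = -1.25 / (2.3875 · 1.4142) = -1.25 / 3.3764 = -0.3702
  r[W,W] = 1 (diagonal).

R is symmetric with unit diagonal. Assembling:

R = [[1, 0.5759, -0.9723],
 [0.5759, 1, -0.3702],
 [-0.9723, -0.3702, 1]]


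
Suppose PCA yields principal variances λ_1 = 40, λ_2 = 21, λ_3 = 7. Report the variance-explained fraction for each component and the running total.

Step 1 — total variance = trace(Sigma) = Σ λ_i = 40 + 21 + 7 = 68.

Step 2 — fraction explained by component i = λ_i / Σ λ:
  PC1: 40/68 = 0.5882
  PC2: 21/68 = 0.3088
  PC3: 7/68 = 0.1029

Step 3 — cumulative fraction after k components = (λ_1 + ... + λ_k) / Σ λ:
  k = 1: 40/68 = 0.5882
  k = 2: (40 + 21)/68 = 61/68 = 0.8971
  k = 3: (40 + 21 + 7)/68 = 68/68 = 1

Summary (fraction, with percent):

explained: PC1 0.5882 (58.82%), PC2 0.3088 (30.88%), PC3 0.1029 (10.29%);  cumulative: 0.5882, 0.8971, 1


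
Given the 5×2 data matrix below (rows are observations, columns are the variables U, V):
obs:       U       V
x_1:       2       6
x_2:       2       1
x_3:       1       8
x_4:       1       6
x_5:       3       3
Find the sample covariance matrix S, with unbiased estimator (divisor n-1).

Step 1 — column means:
  mean(U) = (2 + 2 + 1 + 1 + 3) / 5 = 9/5 = 1.8
  mean(V) = (6 + 1 + 8 + 6 + 3) / 5 = 24/5 = 4.8

Step 2 — sample covariance S[i,j] = (1/(n-1)) · Σ_k (x_{k,i} - mean_i) · (x_{k,j} - mean_j), with n-1 = 4.
  S[U,U] = ((0.2)·(0.2) + (0.2)·(0.2) + (-0.8)·(-0.8) + (-0.8)·(-0.8) + (1.2)·(1.2)) / 4 = 2.8/4 = 0.7
  S[U,V] = ((0.2)·(1.2) + (0.2)·(-3.8) + (-0.8)·(3.2) + (-0.8)·(1.2) + (1.2)·(-1.8)) / 4 = -6.2/4 = -1.55
  S[V,V] = ((1.2)·(1.2) + (-3.8)·(-3.8) + (3.2)·(3.2) + (1.2)·(1.2) + (-1.8)·(-1.8)) / 4 = 30.8/4 = 7.7

S is symmetric (S[j,i] = S[i,j]). Assembling:

S = [[0.7, -1.55],
 [-1.55, 7.7]]


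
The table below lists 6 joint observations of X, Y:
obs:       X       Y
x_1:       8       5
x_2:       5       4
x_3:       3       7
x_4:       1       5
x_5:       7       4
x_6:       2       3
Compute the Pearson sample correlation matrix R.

Step 1 — column means:
  mean(X) = (8 + 5 + 3 + 1 + 7 + 2) / 6 = 26/6 = 4.3333
  mean(Y) = (5 + 4 + 7 + 5 + 4 + 3) / 6 = 28/6 = 4.6667

Step 2 — sample variances and covariances s[i,j] = (1/(n-1)) · Σ_k (x_{k,i} - mean_i) · (x_{k,j} - mean_j), with n-1 = 5:
  s[X,X] = ((3.6667)·(3.6667) + (0.6667)·(0.6667) + (-1.3333)·(-1.3333) + (-3.3333)·(-3.3333) + (2.6667)·(2.6667) + (-2.3333)·(-2.3333)) / 5 = 39.3333/5 = 7.8667
  s[X,Y] = ((3.6667)·(0.3333) + (0.6667)·(-0.6667) + (-1.3333)·(2.3333) + (-3.3333)·(0.3333) + (2.6667)·(-0.6667) + (-2.3333)·(-1.6667)) / 5 = -1.3333/5 = -0.2667
  s[Y,Y] = ((0.3333)·(0.3333) + (-0.6667)·(-0.6667) + (2.3333)·(2.3333) + (0.3333)·(0.3333) + (-0.6667)·(-0.6667) + (-1.6667)·(-1.6667)) / 5 = 9.3333/5 = 1.8667
  Sample standard deviations s_i = √(s[i,i]):
  s(X) = √(7.8667) = 2.8048
  s(Y) = √(1.8667) = 1.3663

Step 3 — r_{ij} = s_{ij} / (s_i · s_j):
  r[X,X] = 1 (diagonal).
  r[X,Y] = -0.2667 / (2.8048 · 1.3663) = -0.2667 / 3.832 = -0.0696
  r[Y,Y] = 1 (diagonal).

R is symmetric with unit diagonal. Assembling:

R = [[1, -0.0696],
 [-0.0696, 1]]


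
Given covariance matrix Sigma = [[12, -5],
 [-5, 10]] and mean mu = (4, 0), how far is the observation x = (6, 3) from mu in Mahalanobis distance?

Step 1 — centre the observation: (x - mu) = (2, 3).

Step 2 — invert Sigma. det(Sigma) = 12·10 - (-5)² = 95.
  Sigma^{-1} = (1/det) · [[d, -b], [-b, a]] = [[0.1053, 0.0526],
 [0.0526, 0.1263]].

Step 3 — form the quadratic (x - mu)^T · Sigma^{-1} · (x - mu):
  Sigma^{-1} · (x - mu) = (0.3684, 0.4842).
  (x - mu)^T · [Sigma^{-1} · (x - mu)] = (2)·(0.3684) + (3)·(0.4842) = 2.1895.

Step 4 — take square root: d = √(2.1895) ≈ 1.4797.

d(x, mu) = √(2.1895) ≈ 1.4797


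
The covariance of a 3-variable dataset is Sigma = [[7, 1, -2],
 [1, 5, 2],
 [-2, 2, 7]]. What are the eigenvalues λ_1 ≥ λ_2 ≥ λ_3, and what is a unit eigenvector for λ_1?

Step 1 — characteristic polynomial p(λ) = det(λI - Sigma) = λ³ - tr·λ² + c_1·λ - det, where tr = trace, c_1 = sum of the principal 2×2 minors, det = det(Sigma):
  tr = 7 + 5 + 7 = 19,
  c_1 = (7·5 - (1)²) + (7·7 - (-2)²) + (5·7 - (2)²) = 34 + 45 + 31 = 110,
  det = 7·(5·7 - (2)²) - (1)·((1)·7 - (2)·(-2)) + (-2)·((1)·(2) - 5·(-2)) = 7·(31) - (1)·(11) + (-2)·(12) = 182.
  So p(λ) = λ³ - 19λ² + 110λ - 182.
Step 2 — look for an integer root (rational root theorem: any rational root is an integer divisor of 182). Testing λ = 7:
  p(7) = 343 - 931 + 770 - 182 = 0  ✓
  Dividing out (λ - 7): p(λ) = (λ - 7)(λ² - 12λ + 26).
Step 3 — remaining eigenvalues from the quadratic λ² - 12λ + 26 = 0:
  Δ = 12² - 4·26 = 144 - 104 = 40,  λ = (12 ± √40)/2 = (12 ± 6.3246)/2 ≈ 9.1623 or 2.8377.
  Sorted: λ_1 = 9.1623,  λ_2 = 7,  λ_3 = 2.8377  (check: sum = 19 = tr ✓).

Step 4 — unit eigenvector for λ_1 ≈ 9.1623: v spans the null space of (Sigma - λ_1 I), whose rows are
  r_1 = (-2.1623, 1, -2),  r_2 = (1, -4.1623, 2),  r_3 = (-2, 2, -2.1623).
  v is orthogonal to every row, so take v ∝ r_1 × r_2 = ((1)·(2) - (-2)·(-4.1623), (-2)·(1) - (-2.1623)·(2), (-2.1623)·(-4.1623) - (1)·(1)) ≈ (-6.3246, 2.3246, 8).
  Rescale (multiply by -1 so the first nonzero entry is positive): u = (6.3246, -2.3246, -8).
  ||u|| = √((6.3246)² + (-2.3246)² + (-8)²) = √(109.4036) ≈ 10.4596,  v_1 = u/||u|| ≈ (0.6047, -0.2222, -0.7648) (||v_1|| = 1).

λ_1 = 9.1623,  λ_2 = 7,  λ_3 = 2.8377;  v_1 ≈ (0.6047, -0.2222, -0.7648)


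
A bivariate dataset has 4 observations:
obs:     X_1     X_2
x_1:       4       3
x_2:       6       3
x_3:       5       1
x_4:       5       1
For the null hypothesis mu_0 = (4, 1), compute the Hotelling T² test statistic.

Step 1 — sample mean vector:
  mean(X_1) = (4 + 6 + 5 + 5) / 4 = 20/4 = 5
  mean(X_2) = (3 + 3 + 1 + 1) / 4 = 8/4 = 2
  x̄ = (5, 2),  deviation x̄ - mu_0 = (5, 2) - (4, 1) = (1, 1).

Step 2 — sample covariance matrix, S[i,j] = (1/(n-1)) · Σ_k (x_{k,i} - mean_i) · (x_{k,j} - mean_j), divisor n-1 = 3:
  S[X_1,X_1] = ((-1)·(-1) + (1)·(1) + (0)·(0) + (0)·(0)) / 3 = 2/3 = 0.6667
  S[X_1,X_2] = ((-1)·(1) + (1)·(1) + (0)·(-1) + (0)·(-1)) / 3 = 0/3 = 0
  S[X_2,X_2] = ((1)·(1) + (1)·(1) + (-1)·(-1) + (-1)·(-1)) / 3 = 4/3 = 1.3333
  S = [[0.6667, 0],
 [0, 1.3333]].

Step 3 — invert S. det(S) = 0.6667·1.3333 - (0)² = 0.8889.
  S^{-1} = (1/det) · [[d, -b], [-b, a]] = [[1.5, 0],
 [0, 0.75]].

Step 4 — quadratic form (x̄ - mu_0)^T · S^{-1} · (x̄ - mu_0):
  S^{-1} · (x̄ - mu_0) = (1.5, 0.75),
  (x̄ - mu_0)^T · [...] = (1)·(1.5) + (1)·(0.75) = 2.25.

Step 5 — scale by n: T² = 4 · 2.25 = 9.

T² ≈ 9


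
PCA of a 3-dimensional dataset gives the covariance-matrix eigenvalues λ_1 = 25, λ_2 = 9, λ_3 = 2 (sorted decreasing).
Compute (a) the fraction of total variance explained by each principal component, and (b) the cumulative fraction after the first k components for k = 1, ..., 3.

Step 1 — total variance = trace(Sigma) = Σ λ_i = 25 + 9 + 2 = 36.

Step 2 — fraction explained by component i = λ_i / Σ λ:
  PC1: 25/36 = 0.6944
  PC2: 9/36 = 0.25
  PC3: 2/36 = 0.0556

Step 3 — cumulative fraction after k components = (λ_1 + ... + λ_k) / Σ λ:
  k = 1: 25/36 = 0.6944
  k = 2: (25 + 9)/36 = 34/36 = 0.9444
  k = 3: (25 + 9 + 2)/36 = 36/36 = 1

Summary (fraction, with percent):

explained: PC1 0.6944 (69.44%), PC2 0.25 (25%), PC3 0.0556 (5.56%);  cumulative: 0.6944, 0.9444, 1


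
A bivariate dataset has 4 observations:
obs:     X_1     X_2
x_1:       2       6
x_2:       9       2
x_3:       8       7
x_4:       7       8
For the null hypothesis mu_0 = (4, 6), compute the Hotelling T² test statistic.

Step 1 — sample mean vector:
  mean(X_1) = (2 + 9 + 8 + 7) / 4 = 26/4 = 6.5
  mean(X_2) = (6 + 2 + 7 + 8) / 4 = 23/4 = 5.75
  x̄ = (6.5, 5.75),  deviation x̄ - mu_0 = (6.5, 5.75) - (4, 6) = (2.5, -0.25).

Step 2 — sample covariance matrix, S[i,j] = (1/(n-1)) · Σ_k (x_{k,i} - mean_i) · (x_{k,j} - mean_j), divisor n-1 = 3:
  S[X_1,X_1] = ((-4.5)·(-4.5) + (2.5)·(2.5) + (1.5)·(1.5) + (0.5)·(0.5)) / 3 = 29/3 = 9.6667
  S[X_1,X_2] = ((-4.5)·(0.25) + (2.5)·(-3.75) + (1.5)·(1.25) + (0.5)·(2.25)) / 3 = -7.5/3 = -2.5
  S[X_2,X_2] = ((0.25)·(0.25) + (-3.75)·(-3.75) + (1.25)·(1.25) + (2.25)·(2.25)) / 3 = 20.75/3 = 6.9167
  S = [[9.6667, -2.5],
 [-2.5, 6.9167]].

Step 3 — invert S. det(S) = 9.6667·6.9167 - (-2.5)² = 60.6111.
  S^{-1} = (1/det) · [[d, -b], [-b, a]] = [[0.1141, 0.0412],
 [0.0412, 0.1595]].

Step 4 — quadratic form (x̄ - mu_0)^T · S^{-1} · (x̄ - mu_0):
  S^{-1} · (x̄ - mu_0) = (0.275, 0.0632),
  (x̄ - mu_0)^T · [...] = (2.5)·(0.275) + (-0.25)·(0.0632) = 0.6716.

Step 5 — scale by n: T² = 4 · 0.6716 = 2.6865.

T² ≈ 2.6865


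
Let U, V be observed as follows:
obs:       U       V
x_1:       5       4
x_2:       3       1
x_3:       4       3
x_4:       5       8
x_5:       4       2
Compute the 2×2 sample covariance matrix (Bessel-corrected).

Step 1 — column means:
  mean(U) = (5 + 3 + 4 + 5 + 4) / 5 = 21/5 = 4.2
  mean(V) = (4 + 1 + 3 + 8 + 2) / 5 = 18/5 = 3.6

Step 2 — sample covariance S[i,j] = (1/(n-1)) · Σ_k (x_{k,i} - mean_i) · (x_{k,j} - mean_j), with n-1 = 4.
  S[U,U] = ((0.8)·(0.8) + (-1.2)·(-1.2) + (-0.2)·(-0.2) + (0.8)·(0.8) + (-0.2)·(-0.2)) / 4 = 2.8/4 = 0.7
  S[U,V] = ((0.8)·(0.4) + (-1.2)·(-2.6) + (-0.2)·(-0.6) + (0.8)·(4.4) + (-0.2)·(-1.6)) / 4 = 7.4/4 = 1.85
  S[V,V] = ((0.4)·(0.4) + (-2.6)·(-2.6) + (-0.6)·(-0.6) + (4.4)·(4.4) + (-1.6)·(-1.6)) / 4 = 29.2/4 = 7.3

S is symmetric (S[j,i] = S[i,j]). Assembling:

S = [[0.7, 1.85],
 [1.85, 7.3]]


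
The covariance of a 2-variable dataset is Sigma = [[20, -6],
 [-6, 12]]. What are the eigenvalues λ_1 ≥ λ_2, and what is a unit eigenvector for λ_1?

Step 1 — characteristic polynomial of 2×2 Sigma:
  det(Sigma - λI) = λ² - trace · λ + det = 0.
  trace = 20 + 12 = 32, det = 20·12 - (-6)² = 204.
Step 2 — discriminant:
  Δ = trace² - 4·det = 1024 - 816 = 208.
Step 3 — eigenvalues:
  λ = (trace ± √Δ)/2 = (32 ± 14.4222)/2,
  λ_1 = 23.2111,  λ_2 = 8.7889.

Step 4 — unit eigenvector for λ_1: solve (Sigma - λ_1 I)v = 0. First row:
  (20 - 23.2111)·v_x + (-6)·v_y = 0, i.e. (-3.2111)·v_x + (-6)·v_y = 0,
  so v ∝ (b, λ_1 - a) = (-6, 3.2111); multiply by -1 so the first entry is positive: u = (6, -3.2111).
  ||u|| = √((6)² + (-3.2111)²) = √(46.3112) ≈ 6.8052,
  v_1 = u/||u|| ≈ (0.8817, -0.4719) (||v_1|| = 1).

λ_1 = 23.2111,  λ_2 = 8.7889;  v_1 ≈ (0.8817, -0.4719)


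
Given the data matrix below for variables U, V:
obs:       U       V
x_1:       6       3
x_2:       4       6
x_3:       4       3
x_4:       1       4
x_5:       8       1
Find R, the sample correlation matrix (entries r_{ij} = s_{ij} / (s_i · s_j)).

Step 1 — column means:
  mean(U) = (6 + 4 + 4 + 1 + 8) / 5 = 23/5 = 4.6
  mean(V) = (3 + 6 + 3 + 4 + 1) / 5 = 17/5 = 3.4

Step 2 — sample variances and covariances s[i,j] = (1/(n-1)) · Σ_k (x_{k,i} - mean_i) · (x_{k,j} - mean_j), with n-1 = 4:
  s[U,U] = ((1.4)·(1.4) + (-0.6)·(-0.6) + (-0.6)·(-0.6) + (-3.6)·(-3.6) + (3.4)·(3.4)) / 4 = 27.2/4 = 6.8
  s[U,V] = ((1.4)·(-0.4) + (-0.6)·(2.6) + (-0.6)·(-0.4) + (-3.6)·(0.6) + (3.4)·(-2.4)) / 4 = -12.2/4 = -3.05
  s[V,V] = ((-0.4)·(-0.4) + (2.6)·(2.6) + (-0.4)·(-0.4) + (0.6)·(0.6) + (-2.4)·(-2.4)) / 4 = 13.2/4 = 3.3
  Sample standard deviations s_i = √(s[i,i]):
  s(U) = √(6.8) = 2.6077
  s(V) = √(3.3) = 1.8166

Step 3 — r_{ij} = s_{ij} / (s_i · s_j):
  r[U,U] = 1 (diagonal).
  r[U,V] = -3.05 / (2.6077 · 1.8166) = -3.05 / 4.7371 = -0.6439
  r[V,V] = 1 (diagonal).

R is symmetric with unit diagonal. Assembling:

R = [[1, -0.6439],
 [-0.6439, 1]]


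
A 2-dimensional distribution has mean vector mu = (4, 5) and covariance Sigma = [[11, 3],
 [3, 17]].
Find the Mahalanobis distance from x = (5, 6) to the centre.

Step 1 — centre the observation: (x - mu) = (1, 1).

Step 2 — invert Sigma. det(Sigma) = 11·17 - (3)² = 178.
  Sigma^{-1} = (1/det) · [[d, -b], [-b, a]] = [[0.0955, -0.0169],
 [-0.0169, 0.0618]].

Step 3 — form the quadratic (x - mu)^T · Sigma^{-1} · (x - mu):
  Sigma^{-1} · (x - mu) = (0.0787, 0.0449).
  (x - mu)^T · [Sigma^{-1} · (x - mu)] = (1)·(0.0787) + (1)·(0.0449) = 0.1236.

Step 4 — take square root: d = √(0.1236) ≈ 0.3516.

d(x, mu) = √(0.1236) ≈ 0.3516


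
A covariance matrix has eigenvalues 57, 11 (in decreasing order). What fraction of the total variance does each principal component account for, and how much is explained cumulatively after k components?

Step 1 — total variance = trace(Sigma) = Σ λ_i = 57 + 11 = 68.

Step 2 — fraction explained by component i = λ_i / Σ λ:
  PC1: 57/68 = 0.8382
  PC2: 11/68 = 0.1618

Step 3 — cumulative fraction after k components = (λ_1 + ... + λ_k) / Σ λ:
  k = 1: 57/68 = 0.8382
  k = 2: (57 + 11)/68 = 68/68 = 1

Summary (fraction, with percent):

explained: PC1 0.8382 (83.82%), PC2 0.1618 (16.18%);  cumulative: 0.8382, 1


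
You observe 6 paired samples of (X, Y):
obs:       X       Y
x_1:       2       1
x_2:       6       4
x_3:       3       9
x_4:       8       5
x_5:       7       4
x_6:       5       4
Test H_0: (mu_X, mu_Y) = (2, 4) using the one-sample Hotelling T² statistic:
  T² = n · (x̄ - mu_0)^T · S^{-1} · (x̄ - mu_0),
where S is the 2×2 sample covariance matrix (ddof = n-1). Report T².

Step 1 — sample mean vector:
  mean(X) = (2 + 6 + 3 + 8 + 7 + 5) / 6 = 31/6 = 5.1667
  mean(Y) = (1 + 4 + 9 + 5 + 4 + 4) / 6 = 27/6 = 4.5
  x̄ = (5.1667, 4.5),  deviation x̄ - mu_0 = (5.1667, 4.5) - (2, 4) = (3.1667, 0.5).

Step 2 — sample covariance matrix, S[i,j] = (1/(n-1)) · Σ_k (x_{k,i} - mean_i) · (x_{k,j} - mean_j), divisor n-1 = 5:
  S[X,X] = ((-3.1667)·(-3.1667) + (0.8333)·(0.8333) + (-2.1667)·(-2.1667) + (2.8333)·(2.8333) + (1.8333)·(1.8333) + (-0.1667)·(-0.1667)) / 5 = 26.8333/5 = 5.3667
  S[X,Y] = ((-3.1667)·(-3.5) + (0.8333)·(-0.5) + (-2.1667)·(4.5) + (2.8333)·(0.5) + (1.8333)·(-0.5) + (-0.1667)·(-0.5)) / 5 = 1.5/5 = 0.3
  S[Y,Y] = ((-3.5)·(-3.5) + (-0.5)·(-0.5) + (4.5)·(4.5) + (0.5)·(0.5) + (-0.5)·(-0.5) + (-0.5)·(-0.5)) / 5 = 33.5/5 = 6.7
  S = [[5.3667, 0.3],
 [0.3, 6.7]].

Step 3 — invert S. det(S) = 5.3667·6.7 - (0.3)² = 35.8667.
  S^{-1} = (1/det) · [[d, -b], [-b, a]] = [[0.1868, -0.0084],
 [-0.0084, 0.1496]].

Step 4 — quadratic form (x̄ - mu_0)^T · S^{-1} · (x̄ - mu_0):
  S^{-1} · (x̄ - mu_0) = (0.5874, 0.0483),
  (x̄ - mu_0)^T · [...] = (3.1667)·(0.5874) + (0.5)·(0.0483) = 1.8841.

Step 5 — scale by n: T² = 6 · 1.8841 = 11.3048.

T² ≈ 11.3048


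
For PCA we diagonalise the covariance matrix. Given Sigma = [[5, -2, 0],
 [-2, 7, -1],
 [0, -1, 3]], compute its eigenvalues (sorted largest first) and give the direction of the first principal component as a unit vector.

Step 1 — characteristic polynomial p(λ) = det(λI - Sigma) = λ³ - tr·λ² + c_1·λ - det, where tr = trace, c_1 = sum of the principal 2×2 minors, det = det(Sigma):
  tr = 5 + 7 + 3 = 15,
  c_1 = (5·7 - (-2)²) + (5·3 - (0)²) + (7·3 - (-1)²) = 31 + 15 + 20 = 66,
  det = 5·(7·3 - (-1)²) - (-2)·((-2)·3 - (-1)·(0)) + (0)·((-2)·(-1) - 7·(0)) = 5·(20) - (-2)·(-6) + (0)·(2) = 88.
  So p(λ) = λ³ - 15λ² + 66λ - 88.
Step 2 — look for an integer root (rational root theorem: any rational root is an integer divisor of 88). Testing λ = 4:
  p(4) = 64 - 240 + 264 - 88 = 0  ✓
  Dividing out (λ - 4): p(λ) = (λ - 4)(λ² - 11λ + 22).
Step 3 — remaining eigenvalues from the quadratic λ² - 11λ + 22 = 0:
  Δ = 11² - 4·22 = 121 - 88 = 33,  λ = (11 ± √33)/2 = (11 ± 5.7446)/2 ≈ 8.3723 or 2.6277.
  Sorted: λ_1 = 8.3723,  λ_2 = 4,  λ_3 = 2.6277  (check: sum = 15 = tr ✓).

Step 4 — unit eigenvector for λ_1 ≈ 8.3723: v spans the null space of (Sigma - λ_1 I), whose rows are
  r_1 = (-3.3723, -2, 0),  r_2 = (-2, -1.3723, -1),  r_3 = (0, -1, -5.3723).
  v is orthogonal to every row, so take v ∝ r_1 × r_2 = ((-2)·(-1) - (0)·(-1.3723), (0)·(-2) - (-3.3723)·(-1), (-3.3723)·(-1.3723) - (-2)·(-2)) ≈ (2, -3.3723, 0.6277).
  Let u = (2, -3.3723, 0.6277).
  ||u|| = √((2)² + (-3.3723)² + (0.6277)²) = √(15.7663) ≈ 3.9707,  v_1 = u/||u|| ≈ (0.5037, -0.8493, 0.1581) (||v_1|| = 1).

λ_1 = 8.3723,  λ_2 = 4,  λ_3 = 2.6277;  v_1 ≈ (0.5037, -0.8493, 0.1581)


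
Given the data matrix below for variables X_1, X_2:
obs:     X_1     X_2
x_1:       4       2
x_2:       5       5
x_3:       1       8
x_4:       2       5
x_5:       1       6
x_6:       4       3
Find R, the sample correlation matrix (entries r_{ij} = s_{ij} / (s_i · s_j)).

Step 1 — column means:
  mean(X_1) = (4 + 5 + 1 + 2 + 1 + 4) / 6 = 17/6 = 2.8333
  mean(X_2) = (2 + 5 + 8 + 5 + 6 + 3) / 6 = 29/6 = 4.8333

Step 2 — sample variances and covariances s[i,j] = (1/(n-1)) · Σ_k (x_{k,i} - mean_i) · (x_{k,j} - mean_j), with n-1 = 5:
  s[X_1,X_1] = ((1.1667)·(1.1667) + (2.1667)·(2.1667) + (-1.8333)·(-1.8333) + (-0.8333)·(-0.8333) + (-1.8333)·(-1.8333) + (1.1667)·(1.1667)) / 5 = 14.8333/5 = 2.9667
  s[X_1,X_2] = ((1.1667)·(-2.8333) + (2.1667)·(0.1667) + (-1.8333)·(3.1667) + (-0.8333)·(0.1667) + (-1.8333)·(1.1667) + (1.1667)·(-1.8333)) / 5 = -13.1667/5 = -2.6333
  s[X_2,X_2] = ((-2.8333)·(-2.8333) + (0.1667)·(0.1667) + (3.1667)·(3.1667) + (0.1667)·(0.1667) + (1.1667)·(1.1667) + (-1.8333)·(-1.8333)) / 5 = 22.8333/5 = 4.5667
  Sample standard deviations s_i = √(s[i,i]):
  s(X_1) = √(2.9667) = 1.7224
  s(X_2) = √(4.5667) = 2.137

Step 3 — r_{ij} = s_{ij} / (s_i · s_j):
  r[X_1,X_1] = 1 (diagonal).
  r[X_1,X_2] = -2.6333 / (1.7224 · 2.137) = -2.6333 / 3.6807 = -0.7154
  r[X_2,X_2] = 1 (diagonal).

R is symmetric with unit diagonal. Assembling:

R = [[1, -0.7154],
 [-0.7154, 1]]


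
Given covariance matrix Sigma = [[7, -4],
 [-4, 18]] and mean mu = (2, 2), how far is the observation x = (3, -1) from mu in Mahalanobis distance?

Step 1 — centre the observation: (x - mu) = (1, -3).

Step 2 — invert Sigma. det(Sigma) = 7·18 - (-4)² = 110.
  Sigma^{-1} = (1/det) · [[d, -b], [-b, a]] = [[0.1636, 0.0364],
 [0.0364, 0.0636]].

Step 3 — form the quadratic (x - mu)^T · Sigma^{-1} · (x - mu):
  Sigma^{-1} · (x - mu) = (0.0545, -0.1545).
  (x - mu)^T · [Sigma^{-1} · (x - mu)] = (1)·(0.0545) + (-3)·(-0.1545) = 0.5182.

Step 4 — take square root: d = √(0.5182) ≈ 0.7198.

d(x, mu) = √(0.5182) ≈ 0.7198


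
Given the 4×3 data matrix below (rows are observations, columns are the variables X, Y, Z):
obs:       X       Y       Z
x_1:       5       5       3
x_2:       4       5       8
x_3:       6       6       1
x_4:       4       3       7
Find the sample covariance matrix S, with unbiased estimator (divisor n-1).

Step 1 — column means:
  mean(X) = (5 + 4 + 6 + 4) / 4 = 19/4 = 4.75
  mean(Y) = (5 + 5 + 6 + 3) / 4 = 19/4 = 4.75
  mean(Z) = (3 + 8 + 1 + 7) / 4 = 19/4 = 4.75

Step 2 — sample covariance S[i,j] = (1/(n-1)) · Σ_k (x_{k,i} - mean_i) · (x_{k,j} - mean_j), with n-1 = 3.
  S[X,X] = ((0.25)·(0.25) + (-0.75)·(-0.75) + (1.25)·(1.25) + (-0.75)·(-0.75)) / 3 = 2.75/3 = 0.9167
  S[X,Y] = ((0.25)·(0.25) + (-0.75)·(0.25) + (1.25)·(1.25) + (-0.75)·(-1.75)) / 3 = 2.75/3 = 0.9167
  S[X,Z] = ((0.25)·(-1.75) + (-0.75)·(3.25) + (1.25)·(-3.75) + (-0.75)·(2.25)) / 3 = -9.25/3 = -3.0833
  S[Y,Y] = ((0.25)·(0.25) + (0.25)·(0.25) + (1.25)·(1.25) + (-1.75)·(-1.75)) / 3 = 4.75/3 = 1.5833
  S[Y,Z] = ((0.25)·(-1.75) + (0.25)·(3.25) + (1.25)·(-3.75) + (-1.75)·(2.25)) / 3 = -8.25/3 = -2.75
  S[Z,Z] = ((-1.75)·(-1.75) + (3.25)·(3.25) + (-3.75)·(-3.75) + (2.25)·(2.25)) / 3 = 32.75/3 = 10.9167

S is symmetric (S[j,i] = S[i,j]). Assembling:

S = [[0.9167, 0.9167, -3.0833],
 [0.9167, 1.5833, -2.75],
 [-3.0833, -2.75, 10.9167]]
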